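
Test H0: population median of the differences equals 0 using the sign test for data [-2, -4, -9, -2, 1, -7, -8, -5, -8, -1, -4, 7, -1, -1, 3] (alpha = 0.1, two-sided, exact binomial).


Step 1: Discard zero differences. Original n = 15; n_eff = number of nonzero differences = 15.
Nonzero differences (with sign): -2, -4, -9, -2, +1, -7, -8, -5, -8, -1, -4, +7, -1, -1, +3
Step 2: Count signs: positive = 3, negative = 12.
Step 3: Under H0: P(positive) = 0.5, so the number of positives S ~ Bin(15, 0.5).
Step 4: Two-sided exact p-value = sum of Bin(15,0.5) probabilities at or below the observed probability = 0.035156.
Step 5: alpha = 0.1. reject H0.

n_eff = 15, pos = 3, neg = 12, p = 0.035156, reject H0.


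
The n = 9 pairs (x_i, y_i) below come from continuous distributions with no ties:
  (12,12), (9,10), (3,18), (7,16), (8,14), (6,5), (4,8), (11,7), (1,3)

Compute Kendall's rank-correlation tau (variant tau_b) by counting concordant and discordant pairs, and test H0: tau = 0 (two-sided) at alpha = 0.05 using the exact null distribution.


Step 1: Enumerate the 36 unordered pairs (i,j) with i<j and classify each by sign(x_j-x_i) * sign(y_j-y_i).
  (1,2):dx=-3,dy=-2->C; (1,3):dx=-9,dy=+6->D; (1,4):dx=-5,dy=+4->D; (1,5):dx=-4,dy=+2->D
  (1,6):dx=-6,dy=-7->C; (1,7):dx=-8,dy=-4->C; (1,8):dx=-1,dy=-5->C; (1,9):dx=-11,dy=-9->C
  (2,3):dx=-6,dy=+8->D; (2,4):dx=-2,dy=+6->D; (2,5):dx=-1,dy=+4->D; (2,6):dx=-3,dy=-5->C
  (2,7):dx=-5,dy=-2->C; (2,8):dx=+2,dy=-3->D; (2,9):dx=-8,dy=-7->C; (3,4):dx=+4,dy=-2->D
  (3,5):dx=+5,dy=-4->D; (3,6):dx=+3,dy=-13->D; (3,7):dx=+1,dy=-10->D; (3,8):dx=+8,dy=-11->D
  (3,9):dx=-2,dy=-15->C; (4,5):dx=+1,dy=-2->D; (4,6):dx=-1,dy=-11->C; (4,7):dx=-3,dy=-8->C
  (4,8):dx=+4,dy=-9->D; (4,9):dx=-6,dy=-13->C; (5,6):dx=-2,dy=-9->C; (5,7):dx=-4,dy=-6->C
  (5,8):dx=+3,dy=-7->D; (5,9):dx=-7,dy=-11->C; (6,7):dx=-2,dy=+3->D; (6,8):dx=+5,dy=+2->C
  (6,9):dx=-5,dy=-2->C; (7,8):dx=+7,dy=-1->D; (7,9):dx=-3,dy=-5->C; (8,9):dx=-10,dy=-4->C
Step 2: C = 19, D = 17, total pairs = 36.
Step 3: tau = (C - D)/(n(n-1)/2) = (19 - 17)/36 = 0.055556.
Step 4: Exact two-sided p-value (enumerate n! = 362880 permutations of y under H0): p = 0.919455.
Step 5: alpha = 0.05. fail to reject H0.

tau_b = 0.0556 (C=19, D=17), p = 0.919455, fail to reject H0.


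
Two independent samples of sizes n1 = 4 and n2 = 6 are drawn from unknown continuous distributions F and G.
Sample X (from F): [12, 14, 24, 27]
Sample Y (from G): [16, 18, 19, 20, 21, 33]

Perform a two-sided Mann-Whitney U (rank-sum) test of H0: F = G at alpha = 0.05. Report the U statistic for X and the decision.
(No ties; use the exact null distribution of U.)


Step 1: Combine and sort all 10 observations; assign midranks.
sorted (value, group): (12,X), (14,X), (16,Y), (18,Y), (19,Y), (20,Y), (21,Y), (24,X), (27,X), (33,Y)
ranks: 12->1, 14->2, 16->3, 18->4, 19->5, 20->6, 21->7, 24->8, 27->9, 33->10
Step 2: Rank sum for X: R1 = 1 + 2 + 8 + 9 = 20.
Step 3: U_X = R1 - n1(n1+1)/2 = 20 - 4*5/2 = 20 - 10 = 10.
       U_Y = n1*n2 - U_X = 24 - 10 = 14.
Step 4: No ties, so the exact null distribution of U (based on enumerating the C(10,4) = 210 equally likely rank assignments) gives the two-sided p-value.
Step 5: p-value = 0.761905; compare to alpha = 0.05. fail to reject H0.

U_X = 10, p = 0.761905, fail to reject H0 at alpha = 0.05.


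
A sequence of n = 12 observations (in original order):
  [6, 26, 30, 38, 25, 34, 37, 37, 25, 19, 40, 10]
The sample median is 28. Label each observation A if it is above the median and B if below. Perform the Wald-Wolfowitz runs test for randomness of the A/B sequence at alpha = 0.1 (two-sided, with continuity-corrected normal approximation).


Step 1: Compute median = 28; label A = above, B = below.
Labels in order: BBAABAAABBAB  (n_A = 6, n_B = 6)
Step 2: Count runs R = 7.
Step 3: Under H0 (random ordering), E[R] = 2*n_A*n_B/(n_A+n_B) + 1 = 2*6*6/12 + 1 = 7.0000.
        Var[R] = 2*n_A*n_B*(2*n_A*n_B - n_A - n_B) / ((n_A+n_B)^2 * (n_A+n_B-1)) = 4320/1584 = 2.7273.
        SD[R] = 1.6514.
Step 4: R = E[R], so z = 0 with no continuity correction.
Step 5: Two-sided p-value via normal approximation = 2*(1 - Phi(|z|)) = 1.000000.
Step 6: alpha = 0.1. fail to reject H0.

R = 7, z = 0.0000, p = 1.000000, fail to reject H0.


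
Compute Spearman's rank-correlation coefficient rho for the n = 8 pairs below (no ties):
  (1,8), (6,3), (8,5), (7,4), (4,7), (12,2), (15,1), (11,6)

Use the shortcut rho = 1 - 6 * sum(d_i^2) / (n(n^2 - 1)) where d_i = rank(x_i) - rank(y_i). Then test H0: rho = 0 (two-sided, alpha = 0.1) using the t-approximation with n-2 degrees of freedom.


Step 1: Rank x and y separately (midranks; no ties here).
rank(x): 1->1, 6->3, 8->5, 7->4, 4->2, 12->7, 15->8, 11->6
rank(y): 8->8, 3->3, 5->5, 4->4, 7->7, 2->2, 1->1, 6->6
Step 2: d_i = R_x(i) - R_y(i); compute d_i^2.
  (1-8)^2=49, (3-3)^2=0, (5-5)^2=0, (4-4)^2=0, (2-7)^2=25, (7-2)^2=25, (8-1)^2=49, (6-6)^2=0
sum(d^2) = 148.
Step 3: rho = 1 - 6*148 / (8*(8^2 - 1)) = 1 - 888/504 = -0.761905.
Step 4: Under H0, t = rho * sqrt((n-2)/(1-rho^2)) = -2.8814 ~ t(6).
Step 5: Two-sided p-value from the t-distribution with 6 df = 0.028005.
Step 6: alpha = 0.1. reject H0.

rho = -0.7619, p = 0.028005, reject H0 at alpha = 0.1.


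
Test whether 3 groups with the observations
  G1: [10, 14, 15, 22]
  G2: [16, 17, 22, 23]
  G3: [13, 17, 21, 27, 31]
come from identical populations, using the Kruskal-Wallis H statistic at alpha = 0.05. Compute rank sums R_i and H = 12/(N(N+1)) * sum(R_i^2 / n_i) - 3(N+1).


Step 1: Combine all N = 13 observations and assign midranks.
sorted (value, group, rank): (10,G1,1), (13,G3,2), (14,G1,3), (15,G1,4), (16,G2,5), (17,G2,6.5), (17,G3,6.5), (21,G3,8), (22,G1,9.5), (22,G2,9.5), (23,G2,11), (27,G3,12), (31,G3,13)
Step 2: Sum ranks within each group.
R_1 = 17.5 (n_1 = 4)
R_2 = 32 (n_2 = 4)
R_3 = 41.5 (n_3 = 5)
Step 3: H = 12/(N(N+1)) * sum(R_i^2/n_i) - 3(N+1)
     = 12/(13*14) * (17.5^2/4 + 32^2/4 + 41.5^2/5) - 3*14
     = 0.065934 * 677.013 - 42
     = 2.638187.
Step 4: Ties present; correction factor C = 1 - 12/(13^3 - 13) = 0.994505. Corrected H = 2.638187 / 0.994505 = 2.652762.
Step 5: Under H0, H ~ chi^2(2); p-value = 0.265436.
Step 6: alpha = 0.05. fail to reject H0.

H = 2.6528, df = 2, p = 0.265436, fail to reject H0.


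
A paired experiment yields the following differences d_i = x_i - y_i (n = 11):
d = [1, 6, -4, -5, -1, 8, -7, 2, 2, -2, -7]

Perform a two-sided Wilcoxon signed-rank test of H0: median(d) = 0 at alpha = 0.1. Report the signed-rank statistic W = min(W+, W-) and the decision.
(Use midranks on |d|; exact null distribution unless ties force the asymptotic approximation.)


Step 1: Drop any zero differences (none here) and take |d_i|.
|d| = [1, 6, 4, 5, 1, 8, 7, 2, 2, 2, 7]
Step 2: Midrank |d_i| (ties get averaged ranks).
ranks: |1|->1.5, |6|->8, |4|->6, |5|->7, |1|->1.5, |8|->11, |7|->9.5, |2|->4, |2|->4, |2|->4, |7|->9.5
Step 3: Attach original signs; sum ranks with positive sign and with negative sign.
W+ = 1.5 + 8 + 11 + 4 + 4 = 28.5
W- = 6 + 7 + 1.5 + 9.5 + 4 + 9.5 = 37.5
(Check: W+ + W- = 66 should equal n(n+1)/2 = 66.)
Step 4: Test statistic W = min(W+, W-) = 28.5.
Step 5: Ties in |d|, so use the tie-corrected normal approximation.
        E[W] = n(n+1)/4 = 11*12/4 = 33.
        Tie groups: |d|=1 (t=2), |d|=2 (t=3), |d|=7 (t=2); sum(t^3 - t) = 36.
        Var[W] = n(n+1)(2n+1)/24 - sum(t^3-t)/48 = 3036/24 - 36/48 = 125.75.
        z = (W - E[W]) / sqrt(Var[W]) = (28.5 - 33) / 11.2138 = -0.4013.
        Two-sided p = 2*Phi(z) = 0.688207.
Step 6: alpha = 0.1. fail to reject H0.

W+ = 28.5, W- = 37.5, W = min = 28.5, p = 0.688207, fail to reject H0.


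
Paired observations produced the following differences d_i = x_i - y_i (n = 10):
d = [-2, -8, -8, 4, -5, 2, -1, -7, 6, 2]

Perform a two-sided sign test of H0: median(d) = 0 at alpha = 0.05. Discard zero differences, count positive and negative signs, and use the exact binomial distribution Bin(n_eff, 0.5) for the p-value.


Step 1: Discard zero differences. Original n = 10; n_eff = number of nonzero differences = 10.
Nonzero differences (with sign): -2, -8, -8, +4, -5, +2, -1, -7, +6, +2
Step 2: Count signs: positive = 4, negative = 6.
Step 3: Under H0: P(positive) = 0.5, so the number of positives S ~ Bin(10, 0.5).
Step 4: Two-sided exact p-value = sum of Bin(10,0.5) probabilities at or below the observed probability = 0.753906.
Step 5: alpha = 0.05. fail to reject H0.

n_eff = 10, pos = 4, neg = 6, p = 0.753906, fail to reject H0.


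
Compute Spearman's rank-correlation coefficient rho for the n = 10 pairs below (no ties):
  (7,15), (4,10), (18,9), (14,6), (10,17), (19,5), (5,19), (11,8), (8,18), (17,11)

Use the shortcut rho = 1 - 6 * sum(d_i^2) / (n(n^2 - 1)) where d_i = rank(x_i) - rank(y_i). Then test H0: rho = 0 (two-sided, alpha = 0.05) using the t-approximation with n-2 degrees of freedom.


Step 1: Rank x and y separately (midranks; no ties here).
rank(x): 7->3, 4->1, 18->9, 14->7, 10->5, 19->10, 5->2, 11->6, 8->4, 17->8
rank(y): 15->7, 10->5, 9->4, 6->2, 17->8, 5->1, 19->10, 8->3, 18->9, 11->6
Step 2: d_i = R_x(i) - R_y(i); compute d_i^2.
  (3-7)^2=16, (1-5)^2=16, (9-4)^2=25, (7-2)^2=25, (5-8)^2=9, (10-1)^2=81, (2-10)^2=64, (6-3)^2=9, (4-9)^2=25, (8-6)^2=4
sum(d^2) = 274.
Step 3: rho = 1 - 6*274 / (10*(10^2 - 1)) = 1 - 1644/990 = -0.660606.
Step 4: Under H0, t = rho * sqrt((n-2)/(1-rho^2)) = -2.4889 ~ t(8).
Step 5: Two-sided p-value from the t-distribution with 8 df = 0.037588.
Step 6: alpha = 0.05. reject H0.

rho = -0.6606, p = 0.037588, reject H0 at alpha = 0.05.


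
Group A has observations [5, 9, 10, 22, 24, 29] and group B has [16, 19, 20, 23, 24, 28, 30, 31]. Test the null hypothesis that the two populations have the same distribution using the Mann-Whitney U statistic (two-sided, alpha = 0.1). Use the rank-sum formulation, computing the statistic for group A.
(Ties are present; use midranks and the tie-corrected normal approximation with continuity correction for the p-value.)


Step 1: Combine and sort all 14 observations; assign midranks.
sorted (value, group): (5,X), (9,X), (10,X), (16,Y), (19,Y), (20,Y), (22,X), (23,Y), (24,X), (24,Y), (28,Y), (29,X), (30,Y), (31,Y)
ranks: 5->1, 9->2, 10->3, 16->4, 19->5, 20->6, 22->7, 23->8, 24->9.5, 24->9.5, 28->11, 29->12, 30->13, 31->14
Step 2: Rank sum for X: R1 = 1 + 2 + 3 + 7 + 9.5 + 12 = 34.5.
Step 3: U_X = R1 - n1(n1+1)/2 = 34.5 - 6*7/2 = 34.5 - 21 = 13.5.
       U_Y = n1*n2 - U_X = 48 - 13.5 = 34.5.
Step 4: Ties are present, so use the tie-corrected normal approximation (with continuity correction) for the p-value.
Step 5: p-value = 0.196213; compare to alpha = 0.1. fail to reject H0.

U_X = 13.5, p = 0.196213, fail to reject H0 at alpha = 0.1.


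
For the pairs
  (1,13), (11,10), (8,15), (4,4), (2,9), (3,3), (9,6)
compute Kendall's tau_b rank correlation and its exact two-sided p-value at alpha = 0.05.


Step 1: Enumerate the 21 unordered pairs (i,j) with i<j and classify each by sign(x_j-x_i) * sign(y_j-y_i).
  (1,2):dx=+10,dy=-3->D; (1,3):dx=+7,dy=+2->C; (1,4):dx=+3,dy=-9->D; (1,5):dx=+1,dy=-4->D
  (1,6):dx=+2,dy=-10->D; (1,7):dx=+8,dy=-7->D; (2,3):dx=-3,dy=+5->D; (2,4):dx=-7,dy=-6->C
  (2,5):dx=-9,dy=-1->C; (2,6):dx=-8,dy=-7->C; (2,7):dx=-2,dy=-4->C; (3,4):dx=-4,dy=-11->C
  (3,5):dx=-6,dy=-6->C; (3,6):dx=-5,dy=-12->C; (3,7):dx=+1,dy=-9->D; (4,5):dx=-2,dy=+5->D
  (4,6):dx=-1,dy=-1->C; (4,7):dx=+5,dy=+2->C; (5,6):dx=+1,dy=-6->D; (5,7):dx=+7,dy=-3->D
  (6,7):dx=+6,dy=+3->C
Step 2: C = 11, D = 10, total pairs = 21.
Step 3: tau = (C - D)/(n(n-1)/2) = (11 - 10)/21 = 0.047619.
Step 4: Exact two-sided p-value (enumerate n! = 5040 permutations of y under H0): p = 1.000000.
Step 5: alpha = 0.05. fail to reject H0.

tau_b = 0.0476 (C=11, D=10), p = 1.000000, fail to reject H0.


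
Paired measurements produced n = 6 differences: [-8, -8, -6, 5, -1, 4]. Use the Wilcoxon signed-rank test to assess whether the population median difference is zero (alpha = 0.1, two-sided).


Step 1: Drop any zero differences (none here) and take |d_i|.
|d| = [8, 8, 6, 5, 1, 4]
Step 2: Midrank |d_i| (ties get averaged ranks).
ranks: |8|->5.5, |8|->5.5, |6|->4, |5|->3, |1|->1, |4|->2
Step 3: Attach original signs; sum ranks with positive sign and with negative sign.
W+ = 3 + 2 = 5
W- = 5.5 + 5.5 + 4 + 1 = 16
(Check: W+ + W- = 21 should equal n(n+1)/2 = 21.)
Step 4: Test statistic W = min(W+, W-) = 5.
Step 5: Ties in |d|, so use the tie-corrected normal approximation.
        E[W] = n(n+1)/4 = 6*7/4 = 10.5.
        Tie groups: |d|=8 (t=2); sum(t^3 - t) = 6.
        Var[W] = n(n+1)(2n+1)/24 - sum(t^3-t)/48 = 546/24 - 6/48 = 22.625.
        z = (W - E[W]) / sqrt(Var[W]) = (5 - 10.5) / 4.7566 = -1.1563.
        Two-sided p = 2*Phi(z) = 0.247561.
Step 6: alpha = 0.1. fail to reject H0.

W+ = 5, W- = 16, W = min = 5, p = 0.247561, fail to reject H0.


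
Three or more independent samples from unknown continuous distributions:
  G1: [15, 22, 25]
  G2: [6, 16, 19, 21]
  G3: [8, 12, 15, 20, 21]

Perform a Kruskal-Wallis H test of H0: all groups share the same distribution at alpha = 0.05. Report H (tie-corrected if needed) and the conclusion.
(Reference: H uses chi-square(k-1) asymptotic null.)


Step 1: Combine all N = 12 observations and assign midranks.
sorted (value, group, rank): (6,G2,1), (8,G3,2), (12,G3,3), (15,G1,4.5), (15,G3,4.5), (16,G2,6), (19,G2,7), (20,G3,8), (21,G2,9.5), (21,G3,9.5), (22,G1,11), (25,G1,12)
Step 2: Sum ranks within each group.
R_1 = 27.5 (n_1 = 3)
R_2 = 23.5 (n_2 = 4)
R_3 = 27 (n_3 = 5)
Step 3: H = 12/(N(N+1)) * sum(R_i^2/n_i) - 3(N+1)
     = 12/(12*13) * (27.5^2/3 + 23.5^2/4 + 27^2/5) - 3*13
     = 0.076923 * 535.946 - 39
     = 2.226603.
Step 4: Ties present; correction factor C = 1 - 12/(12^3 - 12) = 0.993007. Corrected H = 2.226603 / 0.993007 = 2.242283.
Step 5: Under H0, H ~ chi^2(2); p-value = 0.325908.
Step 6: alpha = 0.05. fail to reject H0.

H = 2.2423, df = 2, p = 0.325908, fail to reject H0.


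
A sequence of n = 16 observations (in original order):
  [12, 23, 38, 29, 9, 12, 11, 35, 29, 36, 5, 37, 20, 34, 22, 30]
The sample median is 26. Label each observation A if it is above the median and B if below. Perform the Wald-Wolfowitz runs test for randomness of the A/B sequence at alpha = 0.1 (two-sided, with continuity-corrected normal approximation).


Step 1: Compute median = 26; label A = above, B = below.
Labels in order: BBAABBBAAABABABA  (n_A = 8, n_B = 8)
Step 2: Count runs R = 10.
Step 3: Under H0 (random ordering), E[R] = 2*n_A*n_B/(n_A+n_B) + 1 = 2*8*8/16 + 1 = 9.0000.
        Var[R] = 2*n_A*n_B*(2*n_A*n_B - n_A - n_B) / ((n_A+n_B)^2 * (n_A+n_B-1)) = 14336/3840 = 3.7333.
        SD[R] = 1.9322.
Step 4: Continuity-corrected z = (R - 0.5 - E[R]) / SD[R] = (10 - 0.5 - 9.0000) / 1.9322 = 0.2588.
Step 5: Two-sided p-value via normal approximation = 2*(1 - Phi(|z|)) = 0.795809.
Step 6: alpha = 0.1. fail to reject H0.

R = 10, z = 0.2588, p = 0.795809, fail to reject H0.


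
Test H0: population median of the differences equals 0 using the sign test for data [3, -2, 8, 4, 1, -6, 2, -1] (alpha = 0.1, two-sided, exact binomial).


Step 1: Discard zero differences. Original n = 8; n_eff = number of nonzero differences = 8.
Nonzero differences (with sign): +3, -2, +8, +4, +1, -6, +2, -1
Step 2: Count signs: positive = 5, negative = 3.
Step 3: Under H0: P(positive) = 0.5, so the number of positives S ~ Bin(8, 0.5).
Step 4: Two-sided exact p-value = sum of Bin(8,0.5) probabilities at or below the observed probability = 0.726562.
Step 5: alpha = 0.1. fail to reject H0.

n_eff = 8, pos = 5, neg = 3, p = 0.726562, fail to reject H0.


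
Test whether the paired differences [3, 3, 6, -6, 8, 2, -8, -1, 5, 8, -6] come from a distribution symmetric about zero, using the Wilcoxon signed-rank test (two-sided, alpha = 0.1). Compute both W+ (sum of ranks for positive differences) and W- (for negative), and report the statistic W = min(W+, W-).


Step 1: Drop any zero differences (none here) and take |d_i|.
|d| = [3, 3, 6, 6, 8, 2, 8, 1, 5, 8, 6]
Step 2: Midrank |d_i| (ties get averaged ranks).
ranks: |3|->3.5, |3|->3.5, |6|->7, |6|->7, |8|->10, |2|->2, |8|->10, |1|->1, |5|->5, |8|->10, |6|->7
Step 3: Attach original signs; sum ranks with positive sign and with negative sign.
W+ = 3.5 + 3.5 + 7 + 10 + 2 + 5 + 10 = 41
W- = 7 + 10 + 1 + 7 = 25
(Check: W+ + W- = 66 should equal n(n+1)/2 = 66.)
Step 4: Test statistic W = min(W+, W-) = 25.
Step 5: Ties in |d|, so use the tie-corrected normal approximation.
        E[W] = n(n+1)/4 = 11*12/4 = 33.
        Tie groups: |d|=3 (t=2), |d|=6 (t=3), |d|=8 (t=3); sum(t^3 - t) = 54.
        Var[W] = n(n+1)(2n+1)/24 - sum(t^3-t)/48 = 3036/24 - 54/48 = 125.375.
        z = (W - E[W]) / sqrt(Var[W]) = (25 - 33) / 11.1971 = -0.7145.
        Two-sided p = 2*Phi(z) = 0.474936.
Step 6: alpha = 0.1. fail to reject H0.

W+ = 41, W- = 25, W = min = 25, p = 0.474936, fail to reject H0.


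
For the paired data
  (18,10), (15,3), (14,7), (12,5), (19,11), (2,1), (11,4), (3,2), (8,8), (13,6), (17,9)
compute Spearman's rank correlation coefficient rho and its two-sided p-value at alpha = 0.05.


Step 1: Rank x and y separately (midranks; no ties here).
rank(x): 18->10, 15->8, 14->7, 12->5, 19->11, 2->1, 11->4, 3->2, 8->3, 13->6, 17->9
rank(y): 10->10, 3->3, 7->7, 5->5, 11->11, 1->1, 4->4, 2->2, 8->8, 6->6, 9->9
Step 2: d_i = R_x(i) - R_y(i); compute d_i^2.
  (10-10)^2=0, (8-3)^2=25, (7-7)^2=0, (5-5)^2=0, (11-11)^2=0, (1-1)^2=0, (4-4)^2=0, (2-2)^2=0, (3-8)^2=25, (6-6)^2=0, (9-9)^2=0
sum(d^2) = 50.
Step 3: rho = 1 - 6*50 / (11*(11^2 - 1)) = 1 - 300/1320 = 0.772727.
Step 4: Under H0, t = rho * sqrt((n-2)/(1-rho^2)) = 3.6522 ~ t(9).
Step 5: Two-sided p-value from the t-distribution with 9 df = 0.005299.
Step 6: alpha = 0.05. reject H0.

rho = 0.7727, p = 0.005299, reject H0 at alpha = 0.05.


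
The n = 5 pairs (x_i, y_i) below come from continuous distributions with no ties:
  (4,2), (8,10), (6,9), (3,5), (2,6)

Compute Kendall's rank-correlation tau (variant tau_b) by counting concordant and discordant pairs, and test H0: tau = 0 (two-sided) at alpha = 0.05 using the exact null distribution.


Step 1: Enumerate the 10 unordered pairs (i,j) with i<j and classify each by sign(x_j-x_i) * sign(y_j-y_i).
  (1,2):dx=+4,dy=+8->C; (1,3):dx=+2,dy=+7->C; (1,4):dx=-1,dy=+3->D; (1,5):dx=-2,dy=+4->D
  (2,3):dx=-2,dy=-1->C; (2,4):dx=-5,dy=-5->C; (2,5):dx=-6,dy=-4->C; (3,4):dx=-3,dy=-4->C
  (3,5):dx=-4,dy=-3->C; (4,5):dx=-1,dy=+1->D
Step 2: C = 7, D = 3, total pairs = 10.
Step 3: tau = (C - D)/(n(n-1)/2) = (7 - 3)/10 = 0.400000.
Step 4: Exact two-sided p-value (enumerate n! = 120 permutations of y under H0): p = 0.483333.
Step 5: alpha = 0.05. fail to reject H0.

tau_b = 0.4000 (C=7, D=3), p = 0.483333, fail to reject H0.


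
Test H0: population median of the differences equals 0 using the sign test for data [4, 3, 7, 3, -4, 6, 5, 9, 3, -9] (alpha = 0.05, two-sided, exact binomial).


Step 1: Discard zero differences. Original n = 10; n_eff = number of nonzero differences = 10.
Nonzero differences (with sign): +4, +3, +7, +3, -4, +6, +5, +9, +3, -9
Step 2: Count signs: positive = 8, negative = 2.
Step 3: Under H0: P(positive) = 0.5, so the number of positives S ~ Bin(10, 0.5).
Step 4: Two-sided exact p-value = sum of Bin(10,0.5) probabilities at or below the observed probability = 0.109375.
Step 5: alpha = 0.05. fail to reject H0.

n_eff = 10, pos = 8, neg = 2, p = 0.109375, fail to reject H0.


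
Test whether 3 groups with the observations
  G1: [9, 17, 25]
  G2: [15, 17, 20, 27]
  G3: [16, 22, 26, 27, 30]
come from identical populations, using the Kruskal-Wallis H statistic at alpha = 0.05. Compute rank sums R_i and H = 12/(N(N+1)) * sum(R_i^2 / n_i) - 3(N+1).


Step 1: Combine all N = 12 observations and assign midranks.
sorted (value, group, rank): (9,G1,1), (15,G2,2), (16,G3,3), (17,G1,4.5), (17,G2,4.5), (20,G2,6), (22,G3,7), (25,G1,8), (26,G3,9), (27,G2,10.5), (27,G3,10.5), (30,G3,12)
Step 2: Sum ranks within each group.
R_1 = 13.5 (n_1 = 3)
R_2 = 23 (n_2 = 4)
R_3 = 41.5 (n_3 = 5)
Step 3: H = 12/(N(N+1)) * sum(R_i^2/n_i) - 3(N+1)
     = 12/(12*13) * (13.5^2/3 + 23^2/4 + 41.5^2/5) - 3*13
     = 0.076923 * 537.45 - 39
     = 2.342308.
Step 4: Ties present; correction factor C = 1 - 12/(12^3 - 12) = 0.993007. Corrected H = 2.342308 / 0.993007 = 2.358803.
Step 5: Under H0, H ~ chi^2(2); p-value = 0.307463.
Step 6: alpha = 0.05. fail to reject H0.

H = 2.3588, df = 2, p = 0.307463, fail to reject H0.


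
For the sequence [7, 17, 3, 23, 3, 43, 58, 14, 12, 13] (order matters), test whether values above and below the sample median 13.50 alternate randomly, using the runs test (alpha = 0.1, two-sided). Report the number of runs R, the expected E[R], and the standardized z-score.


Step 1: Compute median = 13.50; label A = above, B = below.
Labels in order: BABABAAABB  (n_A = 5, n_B = 5)
Step 2: Count runs R = 7.
Step 3: Under H0 (random ordering), E[R] = 2*n_A*n_B/(n_A+n_B) + 1 = 2*5*5/10 + 1 = 6.0000.
        Var[R] = 2*n_A*n_B*(2*n_A*n_B - n_A - n_B) / ((n_A+n_B)^2 * (n_A+n_B-1)) = 2000/900 = 2.2222.
        SD[R] = 1.4907.
Step 4: Continuity-corrected z = (R - 0.5 - E[R]) / SD[R] = (7 - 0.5 - 6.0000) / 1.4907 = 0.3354.
Step 5: Two-sided p-value via normal approximation = 2*(1 - Phi(|z|)) = 0.737316.
Step 6: alpha = 0.1. fail to reject H0.

R = 7, z = 0.3354, p = 0.737316, fail to reject H0.


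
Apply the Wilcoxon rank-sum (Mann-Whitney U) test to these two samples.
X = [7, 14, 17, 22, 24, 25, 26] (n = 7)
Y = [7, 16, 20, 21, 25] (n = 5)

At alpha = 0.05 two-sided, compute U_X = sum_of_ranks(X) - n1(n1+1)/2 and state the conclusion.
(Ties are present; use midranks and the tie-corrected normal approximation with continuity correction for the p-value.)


Step 1: Combine and sort all 12 observations; assign midranks.
sorted (value, group): (7,X), (7,Y), (14,X), (16,Y), (17,X), (20,Y), (21,Y), (22,X), (24,X), (25,X), (25,Y), (26,X)
ranks: 7->1.5, 7->1.5, 14->3, 16->4, 17->5, 20->6, 21->7, 22->8, 24->9, 25->10.5, 25->10.5, 26->12
Step 2: Rank sum for X: R1 = 1.5 + 3 + 5 + 8 + 9 + 10.5 + 12 = 49.
Step 3: U_X = R1 - n1(n1+1)/2 = 49 - 7*8/2 = 49 - 28 = 21.
       U_Y = n1*n2 - U_X = 35 - 21 = 14.
Step 4: Ties are present, so use the tie-corrected normal approximation (with continuity correction) for the p-value.
Step 5: p-value = 0.624905; compare to alpha = 0.05. fail to reject H0.

U_X = 21, p = 0.624905, fail to reject H0 at alpha = 0.05.


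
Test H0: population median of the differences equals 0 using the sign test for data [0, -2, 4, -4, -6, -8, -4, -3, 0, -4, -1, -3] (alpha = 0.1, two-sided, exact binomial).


Step 1: Discard zero differences. Original n = 12; n_eff = number of nonzero differences = 10.
Nonzero differences (with sign): -2, +4, -4, -6, -8, -4, -3, -4, -1, -3
Step 2: Count signs: positive = 1, negative = 9.
Step 3: Under H0: P(positive) = 0.5, so the number of positives S ~ Bin(10, 0.5).
Step 4: Two-sided exact p-value = sum of Bin(10,0.5) probabilities at or below the observed probability = 0.021484.
Step 5: alpha = 0.1. reject H0.

n_eff = 10, pos = 1, neg = 9, p = 0.021484, reject H0.


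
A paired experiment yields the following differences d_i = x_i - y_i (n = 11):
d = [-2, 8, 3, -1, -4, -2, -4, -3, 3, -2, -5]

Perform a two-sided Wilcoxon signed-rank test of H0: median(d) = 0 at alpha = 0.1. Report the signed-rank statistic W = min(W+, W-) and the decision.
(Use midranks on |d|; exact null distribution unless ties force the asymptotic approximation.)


Step 1: Drop any zero differences (none here) and take |d_i|.
|d| = [2, 8, 3, 1, 4, 2, 4, 3, 3, 2, 5]
Step 2: Midrank |d_i| (ties get averaged ranks).
ranks: |2|->3, |8|->11, |3|->6, |1|->1, |4|->8.5, |2|->3, |4|->8.5, |3|->6, |3|->6, |2|->3, |5|->10
Step 3: Attach original signs; sum ranks with positive sign and with negative sign.
W+ = 11 + 6 + 6 = 23
W- = 3 + 1 + 8.5 + 3 + 8.5 + 6 + 3 + 10 = 43
(Check: W+ + W- = 66 should equal n(n+1)/2 = 66.)
Step 4: Test statistic W = min(W+, W-) = 23.
Step 5: Ties in |d|, so use the tie-corrected normal approximation.
        E[W] = n(n+1)/4 = 11*12/4 = 33.
        Tie groups: |d|=2 (t=3), |d|=3 (t=3), |d|=4 (t=2); sum(t^3 - t) = 54.
        Var[W] = n(n+1)(2n+1)/24 - sum(t^3-t)/48 = 3036/24 - 54/48 = 125.375.
        z = (W - E[W]) / sqrt(Var[W]) = (23 - 33) / 11.1971 = -0.8931.
        Two-sided p = 2*Phi(z) = 0.371810.
Step 6: alpha = 0.1. fail to reject H0.

W+ = 23, W- = 43, W = min = 23, p = 0.371810, fail to reject H0.


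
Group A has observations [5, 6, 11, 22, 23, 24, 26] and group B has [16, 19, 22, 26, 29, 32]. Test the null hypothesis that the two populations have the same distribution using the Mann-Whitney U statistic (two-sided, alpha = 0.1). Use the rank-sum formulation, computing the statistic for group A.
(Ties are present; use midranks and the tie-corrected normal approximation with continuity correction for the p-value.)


Step 1: Combine and sort all 13 observations; assign midranks.
sorted (value, group): (5,X), (6,X), (11,X), (16,Y), (19,Y), (22,X), (22,Y), (23,X), (24,X), (26,X), (26,Y), (29,Y), (32,Y)
ranks: 5->1, 6->2, 11->3, 16->4, 19->5, 22->6.5, 22->6.5, 23->8, 24->9, 26->10.5, 26->10.5, 29->12, 32->13
Step 2: Rank sum for X: R1 = 1 + 2 + 3 + 6.5 + 8 + 9 + 10.5 = 40.
Step 3: U_X = R1 - n1(n1+1)/2 = 40 - 7*8/2 = 40 - 28 = 12.
       U_Y = n1*n2 - U_X = 42 - 12 = 30.
Step 4: Ties are present, so use the tie-corrected normal approximation (with continuity correction) for the p-value.
Step 5: p-value = 0.223363; compare to alpha = 0.1. fail to reject H0.

U_X = 12, p = 0.223363, fail to reject H0 at alpha = 0.1.


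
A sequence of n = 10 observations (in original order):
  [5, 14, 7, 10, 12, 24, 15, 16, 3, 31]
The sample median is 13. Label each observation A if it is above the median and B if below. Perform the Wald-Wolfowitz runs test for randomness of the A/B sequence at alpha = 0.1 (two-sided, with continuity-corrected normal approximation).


Step 1: Compute median = 13; label A = above, B = below.
Labels in order: BABBBAAABA  (n_A = 5, n_B = 5)
Step 2: Count runs R = 6.
Step 3: Under H0 (random ordering), E[R] = 2*n_A*n_B/(n_A+n_B) + 1 = 2*5*5/10 + 1 = 6.0000.
        Var[R] = 2*n_A*n_B*(2*n_A*n_B - n_A - n_B) / ((n_A+n_B)^2 * (n_A+n_B-1)) = 2000/900 = 2.2222.
        SD[R] = 1.4907.
Step 4: R = E[R], so z = 0 with no continuity correction.
Step 5: Two-sided p-value via normal approximation = 2*(1 - Phi(|z|)) = 1.000000.
Step 6: alpha = 0.1. fail to reject H0.

R = 6, z = 0.0000, p = 1.000000, fail to reject H0.


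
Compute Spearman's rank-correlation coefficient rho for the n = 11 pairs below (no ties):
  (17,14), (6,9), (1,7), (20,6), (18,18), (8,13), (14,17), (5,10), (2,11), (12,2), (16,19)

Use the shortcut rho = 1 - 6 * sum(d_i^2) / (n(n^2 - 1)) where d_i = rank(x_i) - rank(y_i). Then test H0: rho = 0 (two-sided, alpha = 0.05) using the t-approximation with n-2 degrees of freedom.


Step 1: Rank x and y separately (midranks; no ties here).
rank(x): 17->9, 6->4, 1->1, 20->11, 18->10, 8->5, 14->7, 5->3, 2->2, 12->6, 16->8
rank(y): 14->8, 9->4, 7->3, 6->2, 18->10, 13->7, 17->9, 10->5, 11->6, 2->1, 19->11
Step 2: d_i = R_x(i) - R_y(i); compute d_i^2.
  (9-8)^2=1, (4-4)^2=0, (1-3)^2=4, (11-2)^2=81, (10-10)^2=0, (5-7)^2=4, (7-9)^2=4, (3-5)^2=4, (2-6)^2=16, (6-1)^2=25, (8-11)^2=9
sum(d^2) = 148.
Step 3: rho = 1 - 6*148 / (11*(11^2 - 1)) = 1 - 888/1320 = 0.327273.
Step 4: Under H0, t = rho * sqrt((n-2)/(1-rho^2)) = 1.0390 ~ t(9).
Step 5: Two-sided p-value from the t-distribution with 9 df = 0.325895.
Step 6: alpha = 0.05. fail to reject H0.

rho = 0.3273, p = 0.325895, fail to reject H0 at alpha = 0.05.


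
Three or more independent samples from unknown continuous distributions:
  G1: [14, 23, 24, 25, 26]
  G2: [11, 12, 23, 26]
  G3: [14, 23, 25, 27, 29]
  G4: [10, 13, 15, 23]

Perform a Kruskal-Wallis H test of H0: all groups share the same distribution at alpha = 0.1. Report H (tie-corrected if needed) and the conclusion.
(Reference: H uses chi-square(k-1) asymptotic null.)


Step 1: Combine all N = 18 observations and assign midranks.
sorted (value, group, rank): (10,G4,1), (11,G2,2), (12,G2,3), (13,G4,4), (14,G1,5.5), (14,G3,5.5), (15,G4,7), (23,G1,9.5), (23,G2,9.5), (23,G3,9.5), (23,G4,9.5), (24,G1,12), (25,G1,13.5), (25,G3,13.5), (26,G1,15.5), (26,G2,15.5), (27,G3,17), (29,G3,18)
Step 2: Sum ranks within each group.
R_1 = 56 (n_1 = 5)
R_2 = 30 (n_2 = 4)
R_3 = 63.5 (n_3 = 5)
R_4 = 21.5 (n_4 = 4)
Step 3: H = 12/(N(N+1)) * sum(R_i^2/n_i) - 3(N+1)
     = 12/(18*19) * (56^2/5 + 30^2/4 + 63.5^2/5 + 21.5^2/4) - 3*19
     = 0.035088 * 1774.21 - 57
     = 5.253070.
Step 4: Ties present; correction factor C = 1 - 78/(18^3 - 18) = 0.986584. Corrected H = 5.253070 / 0.986584 = 5.324503.
Step 5: Under H0, H ~ chi^2(3); p-value = 0.149520.
Step 6: alpha = 0.1. fail to reject H0.

H = 5.3245, df = 3, p = 0.149520, fail to reject H0.


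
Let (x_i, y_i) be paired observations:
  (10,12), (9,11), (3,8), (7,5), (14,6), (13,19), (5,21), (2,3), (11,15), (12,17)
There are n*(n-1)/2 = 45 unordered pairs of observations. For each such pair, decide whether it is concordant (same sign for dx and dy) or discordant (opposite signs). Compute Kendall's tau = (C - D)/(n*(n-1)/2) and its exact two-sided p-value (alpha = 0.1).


Step 1: Enumerate the 45 unordered pairs (i,j) with i<j and classify each by sign(x_j-x_i) * sign(y_j-y_i).
  (1,2):dx=-1,dy=-1->C; (1,3):dx=-7,dy=-4->C; (1,4):dx=-3,dy=-7->C; (1,5):dx=+4,dy=-6->D
  (1,6):dx=+3,dy=+7->C; (1,7):dx=-5,dy=+9->D; (1,8):dx=-8,dy=-9->C; (1,9):dx=+1,dy=+3->C
  (1,10):dx=+2,dy=+5->C; (2,3):dx=-6,dy=-3->C; (2,4):dx=-2,dy=-6->C; (2,5):dx=+5,dy=-5->D
  (2,6):dx=+4,dy=+8->C; (2,7):dx=-4,dy=+10->D; (2,8):dx=-7,dy=-8->C; (2,9):dx=+2,dy=+4->C
  (2,10):dx=+3,dy=+6->C; (3,4):dx=+4,dy=-3->D; (3,5):dx=+11,dy=-2->D; (3,6):dx=+10,dy=+11->C
  (3,7):dx=+2,dy=+13->C; (3,8):dx=-1,dy=-5->C; (3,9):dx=+8,dy=+7->C; (3,10):dx=+9,dy=+9->C
  (4,5):dx=+7,dy=+1->C; (4,6):dx=+6,dy=+14->C; (4,7):dx=-2,dy=+16->D; (4,8):dx=-5,dy=-2->C
  (4,9):dx=+4,dy=+10->C; (4,10):dx=+5,dy=+12->C; (5,6):dx=-1,dy=+13->D; (5,7):dx=-9,dy=+15->D
  (5,8):dx=-12,dy=-3->C; (5,9):dx=-3,dy=+9->D; (5,10):dx=-2,dy=+11->D; (6,7):dx=-8,dy=+2->D
  (6,8):dx=-11,dy=-16->C; (6,9):dx=-2,dy=-4->C; (6,10):dx=-1,dy=-2->C; (7,8):dx=-3,dy=-18->C
  (7,9):dx=+6,dy=-6->D; (7,10):dx=+7,dy=-4->D; (8,9):dx=+9,dy=+12->C; (8,10):dx=+10,dy=+14->C
  (9,10):dx=+1,dy=+2->C
Step 2: C = 31, D = 14, total pairs = 45.
Step 3: tau = (C - D)/(n(n-1)/2) = (31 - 14)/45 = 0.377778.
Step 4: Exact two-sided p-value (enumerate n! = 3628800 permutations of y under H0): p = 0.155742.
Step 5: alpha = 0.1. fail to reject H0.

tau_b = 0.3778 (C=31, D=14), p = 0.155742, fail to reject H0.


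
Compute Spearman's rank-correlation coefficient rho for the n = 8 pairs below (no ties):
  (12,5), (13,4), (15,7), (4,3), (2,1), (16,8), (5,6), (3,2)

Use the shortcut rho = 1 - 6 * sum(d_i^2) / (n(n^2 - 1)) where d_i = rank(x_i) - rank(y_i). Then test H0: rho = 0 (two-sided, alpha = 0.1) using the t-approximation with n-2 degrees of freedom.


Step 1: Rank x and y separately (midranks; no ties here).
rank(x): 12->5, 13->6, 15->7, 4->3, 2->1, 16->8, 5->4, 3->2
rank(y): 5->5, 4->4, 7->7, 3->3, 1->1, 8->8, 6->6, 2->2
Step 2: d_i = R_x(i) - R_y(i); compute d_i^2.
  (5-5)^2=0, (6-4)^2=4, (7-7)^2=0, (3-3)^2=0, (1-1)^2=0, (8-8)^2=0, (4-6)^2=4, (2-2)^2=0
sum(d^2) = 8.
Step 3: rho = 1 - 6*8 / (8*(8^2 - 1)) = 1 - 48/504 = 0.904762.
Step 4: Under H0, t = rho * sqrt((n-2)/(1-rho^2)) = 5.2034 ~ t(6).
Step 5: Two-sided p-value from the t-distribution with 6 df = 0.002008.
Step 6: alpha = 0.1. reject H0.

rho = 0.9048, p = 0.002008, reject H0 at alpha = 0.1.


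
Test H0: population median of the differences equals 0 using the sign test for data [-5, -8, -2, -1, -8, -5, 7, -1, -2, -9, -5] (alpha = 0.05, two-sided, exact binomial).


Step 1: Discard zero differences. Original n = 11; n_eff = number of nonzero differences = 11.
Nonzero differences (with sign): -5, -8, -2, -1, -8, -5, +7, -1, -2, -9, -5
Step 2: Count signs: positive = 1, negative = 10.
Step 3: Under H0: P(positive) = 0.5, so the number of positives S ~ Bin(11, 0.5).
Step 4: Two-sided exact p-value = sum of Bin(11,0.5) probabilities at or below the observed probability = 0.011719.
Step 5: alpha = 0.05. reject H0.

n_eff = 11, pos = 1, neg = 10, p = 0.011719, reject H0.


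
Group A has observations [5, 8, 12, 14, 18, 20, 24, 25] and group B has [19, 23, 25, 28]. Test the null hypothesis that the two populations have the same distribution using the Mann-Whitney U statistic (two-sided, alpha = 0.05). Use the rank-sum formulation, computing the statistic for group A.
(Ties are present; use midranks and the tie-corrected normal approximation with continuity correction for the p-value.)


Step 1: Combine and sort all 12 observations; assign midranks.
sorted (value, group): (5,X), (8,X), (12,X), (14,X), (18,X), (19,Y), (20,X), (23,Y), (24,X), (25,X), (25,Y), (28,Y)
ranks: 5->1, 8->2, 12->3, 14->4, 18->5, 19->6, 20->7, 23->8, 24->9, 25->10.5, 25->10.5, 28->12
Step 2: Rank sum for X: R1 = 1 + 2 + 3 + 4 + 5 + 7 + 9 + 10.5 = 41.5.
Step 3: U_X = R1 - n1(n1+1)/2 = 41.5 - 8*9/2 = 41.5 - 36 = 5.5.
       U_Y = n1*n2 - U_X = 32 - 5.5 = 26.5.
Step 4: Ties are present, so use the tie-corrected normal approximation (with continuity correction) for the p-value.
Step 5: p-value = 0.088869; compare to alpha = 0.05. fail to reject H0.

U_X = 5.5, p = 0.088869, fail to reject H0 at alpha = 0.05.


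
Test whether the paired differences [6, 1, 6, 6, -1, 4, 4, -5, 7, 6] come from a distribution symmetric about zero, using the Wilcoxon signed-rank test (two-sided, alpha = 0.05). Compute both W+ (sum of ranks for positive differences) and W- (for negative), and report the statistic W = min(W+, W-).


Step 1: Drop any zero differences (none here) and take |d_i|.
|d| = [6, 1, 6, 6, 1, 4, 4, 5, 7, 6]
Step 2: Midrank |d_i| (ties get averaged ranks).
ranks: |6|->7.5, |1|->1.5, |6|->7.5, |6|->7.5, |1|->1.5, |4|->3.5, |4|->3.5, |5|->5, |7|->10, |6|->7.5
Step 3: Attach original signs; sum ranks with positive sign and with negative sign.
W+ = 7.5 + 1.5 + 7.5 + 7.5 + 3.5 + 3.5 + 10 + 7.5 = 48.5
W- = 1.5 + 5 = 6.5
(Check: W+ + W- = 55 should equal n(n+1)/2 = 55.)
Step 4: Test statistic W = min(W+, W-) = 6.5.
Step 5: Ties in |d|, so use the tie-corrected normal approximation.
        E[W] = n(n+1)/4 = 10*11/4 = 27.5.
        Tie groups: |d|=1 (t=2), |d|=4 (t=2), |d|=6 (t=4); sum(t^3 - t) = 72.
        Var[W] = n(n+1)(2n+1)/24 - sum(t^3-t)/48 = 2310/24 - 72/48 = 94.75.
        z = (W - E[W]) / sqrt(Var[W]) = (6.5 - 27.5) / 9.7340 = -2.1574.
        Two-sided p = 2*Phi(z) = 0.030975.
Step 6: alpha = 0.05. reject H0.

W+ = 48.5, W- = 6.5, W = min = 6.5, p = 0.030975, reject H0.


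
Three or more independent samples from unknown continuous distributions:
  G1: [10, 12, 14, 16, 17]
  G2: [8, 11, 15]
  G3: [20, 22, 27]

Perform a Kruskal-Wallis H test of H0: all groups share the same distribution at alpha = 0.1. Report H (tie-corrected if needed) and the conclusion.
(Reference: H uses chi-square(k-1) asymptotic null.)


Step 1: Combine all N = 11 observations and assign midranks.
sorted (value, group, rank): (8,G2,1), (10,G1,2), (11,G2,3), (12,G1,4), (14,G1,5), (15,G2,6), (16,G1,7), (17,G1,8), (20,G3,9), (22,G3,10), (27,G3,11)
Step 2: Sum ranks within each group.
R_1 = 26 (n_1 = 5)
R_2 = 10 (n_2 = 3)
R_3 = 30 (n_3 = 3)
Step 3: H = 12/(N(N+1)) * sum(R_i^2/n_i) - 3(N+1)
     = 12/(11*12) * (26^2/5 + 10^2/3 + 30^2/3) - 3*12
     = 0.090909 * 468.533 - 36
     = 6.593939.
Step 4: No ties, so H is used without correction.
Step 5: Under H0, H ~ chi^2(2); p-value = 0.036995.
Step 6: alpha = 0.1. reject H0.

H = 6.5939, df = 2, p = 0.036995, reject H0.


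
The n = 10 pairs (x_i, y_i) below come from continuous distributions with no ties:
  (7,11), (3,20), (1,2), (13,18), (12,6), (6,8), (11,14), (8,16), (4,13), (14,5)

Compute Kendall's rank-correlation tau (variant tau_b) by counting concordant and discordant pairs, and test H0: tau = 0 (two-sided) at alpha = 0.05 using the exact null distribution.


Step 1: Enumerate the 45 unordered pairs (i,j) with i<j and classify each by sign(x_j-x_i) * sign(y_j-y_i).
  (1,2):dx=-4,dy=+9->D; (1,3):dx=-6,dy=-9->C; (1,4):dx=+6,dy=+7->C; (1,5):dx=+5,dy=-5->D
  (1,6):dx=-1,dy=-3->C; (1,7):dx=+4,dy=+3->C; (1,8):dx=+1,dy=+5->C; (1,9):dx=-3,dy=+2->D
  (1,10):dx=+7,dy=-6->D; (2,3):dx=-2,dy=-18->C; (2,4):dx=+10,dy=-2->D; (2,5):dx=+9,dy=-14->D
  (2,6):dx=+3,dy=-12->D; (2,7):dx=+8,dy=-6->D; (2,8):dx=+5,dy=-4->D; (2,9):dx=+1,dy=-7->D
  (2,10):dx=+11,dy=-15->D; (3,4):dx=+12,dy=+16->C; (3,5):dx=+11,dy=+4->C; (3,6):dx=+5,dy=+6->C
  (3,7):dx=+10,dy=+12->C; (3,8):dx=+7,dy=+14->C; (3,9):dx=+3,dy=+11->C; (3,10):dx=+13,dy=+3->C
  (4,5):dx=-1,dy=-12->C; (4,6):dx=-7,dy=-10->C; (4,7):dx=-2,dy=-4->C; (4,8):dx=-5,dy=-2->C
  (4,9):dx=-9,dy=-5->C; (4,10):dx=+1,dy=-13->D; (5,6):dx=-6,dy=+2->D; (5,7):dx=-1,dy=+8->D
  (5,8):dx=-4,dy=+10->D; (5,9):dx=-8,dy=+7->D; (5,10):dx=+2,dy=-1->D; (6,7):dx=+5,dy=+6->C
  (6,8):dx=+2,dy=+8->C; (6,9):dx=-2,dy=+5->D; (6,10):dx=+8,dy=-3->D; (7,8):dx=-3,dy=+2->D
  (7,9):dx=-7,dy=-1->C; (7,10):dx=+3,dy=-9->D; (8,9):dx=-4,dy=-3->C; (8,10):dx=+6,dy=-11->D
  (9,10):dx=+10,dy=-8->D
Step 2: C = 22, D = 23, total pairs = 45.
Step 3: tau = (C - D)/(n(n-1)/2) = (22 - 23)/45 = -0.022222.
Step 4: Exact two-sided p-value (enumerate n! = 3628800 permutations of y under H0): p = 1.000000.
Step 5: alpha = 0.05. fail to reject H0.

tau_b = -0.0222 (C=22, D=23), p = 1.000000, fail to reject H0.


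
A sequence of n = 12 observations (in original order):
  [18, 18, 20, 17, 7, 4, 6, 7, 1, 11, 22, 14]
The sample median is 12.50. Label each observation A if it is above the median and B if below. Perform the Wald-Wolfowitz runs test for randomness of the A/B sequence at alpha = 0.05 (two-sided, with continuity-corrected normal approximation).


Step 1: Compute median = 12.50; label A = above, B = below.
Labels in order: AAAABBBBBBAA  (n_A = 6, n_B = 6)
Step 2: Count runs R = 3.
Step 3: Under H0 (random ordering), E[R] = 2*n_A*n_B/(n_A+n_B) + 1 = 2*6*6/12 + 1 = 7.0000.
        Var[R] = 2*n_A*n_B*(2*n_A*n_B - n_A - n_B) / ((n_A+n_B)^2 * (n_A+n_B-1)) = 4320/1584 = 2.7273.
        SD[R] = 1.6514.
Step 4: Continuity-corrected z = (R + 0.5 - E[R]) / SD[R] = (3 + 0.5 - 7.0000) / 1.6514 = -2.1194.
Step 5: Two-sided p-value via normal approximation = 2*(1 - Phi(|z|)) = 0.034060.
Step 6: alpha = 0.05. reject H0.

R = 3, z = -2.1194, p = 0.034060, reject H0.


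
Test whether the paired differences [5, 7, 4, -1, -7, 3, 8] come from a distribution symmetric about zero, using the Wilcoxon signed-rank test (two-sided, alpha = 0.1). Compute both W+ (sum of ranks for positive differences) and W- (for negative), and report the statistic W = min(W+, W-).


Step 1: Drop any zero differences (none here) and take |d_i|.
|d| = [5, 7, 4, 1, 7, 3, 8]
Step 2: Midrank |d_i| (ties get averaged ranks).
ranks: |5|->4, |7|->5.5, |4|->3, |1|->1, |7|->5.5, |3|->2, |8|->7
Step 3: Attach original signs; sum ranks with positive sign and with negative sign.
W+ = 4 + 5.5 + 3 + 2 + 7 = 21.5
W- = 1 + 5.5 = 6.5
(Check: W+ + W- = 28 should equal n(n+1)/2 = 28.)
Step 4: Test statistic W = min(W+, W-) = 6.5.
Step 5: Ties in |d|, so use the tie-corrected normal approximation.
        E[W] = n(n+1)/4 = 7*8/4 = 14.
        Tie groups: |d|=7 (t=2); sum(t^3 - t) = 6.
        Var[W] = n(n+1)(2n+1)/24 - sum(t^3-t)/48 = 840/24 - 6/48 = 34.875.
        z = (W - E[W]) / sqrt(Var[W]) = (6.5 - 14) / 5.9055 = -1.2700.
        Two-sided p = 2*Phi(z) = 0.204084.
Step 6: alpha = 0.1. fail to reject H0.

W+ = 21.5, W- = 6.5, W = min = 6.5, p = 0.204084, fail to reject H0.


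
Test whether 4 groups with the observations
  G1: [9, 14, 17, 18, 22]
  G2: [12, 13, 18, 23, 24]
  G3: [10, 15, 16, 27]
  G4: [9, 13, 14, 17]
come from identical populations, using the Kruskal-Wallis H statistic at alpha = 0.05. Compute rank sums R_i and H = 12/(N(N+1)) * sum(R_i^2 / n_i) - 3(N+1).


Step 1: Combine all N = 18 observations and assign midranks.
sorted (value, group, rank): (9,G1,1.5), (9,G4,1.5), (10,G3,3), (12,G2,4), (13,G2,5.5), (13,G4,5.5), (14,G1,7.5), (14,G4,7.5), (15,G3,9), (16,G3,10), (17,G1,11.5), (17,G4,11.5), (18,G1,13.5), (18,G2,13.5), (22,G1,15), (23,G2,16), (24,G2,17), (27,G3,18)
Step 2: Sum ranks within each group.
R_1 = 49 (n_1 = 5)
R_2 = 56 (n_2 = 5)
R_3 = 40 (n_3 = 4)
R_4 = 26 (n_4 = 4)
Step 3: H = 12/(N(N+1)) * sum(R_i^2/n_i) - 3(N+1)
     = 12/(18*19) * (49^2/5 + 56^2/5 + 40^2/4 + 26^2/4) - 3*19
     = 0.035088 * 1676.4 - 57
     = 1.821053.
Step 4: Ties present; correction factor C = 1 - 30/(18^3 - 18) = 0.994840. Corrected H = 1.821053 / 0.994840 = 1.830498.
Step 5: Under H0, H ~ chi^2(3); p-value = 0.608321.
Step 6: alpha = 0.05. fail to reject H0.

H = 1.8305, df = 3, p = 0.608321, fail to reject H0.
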